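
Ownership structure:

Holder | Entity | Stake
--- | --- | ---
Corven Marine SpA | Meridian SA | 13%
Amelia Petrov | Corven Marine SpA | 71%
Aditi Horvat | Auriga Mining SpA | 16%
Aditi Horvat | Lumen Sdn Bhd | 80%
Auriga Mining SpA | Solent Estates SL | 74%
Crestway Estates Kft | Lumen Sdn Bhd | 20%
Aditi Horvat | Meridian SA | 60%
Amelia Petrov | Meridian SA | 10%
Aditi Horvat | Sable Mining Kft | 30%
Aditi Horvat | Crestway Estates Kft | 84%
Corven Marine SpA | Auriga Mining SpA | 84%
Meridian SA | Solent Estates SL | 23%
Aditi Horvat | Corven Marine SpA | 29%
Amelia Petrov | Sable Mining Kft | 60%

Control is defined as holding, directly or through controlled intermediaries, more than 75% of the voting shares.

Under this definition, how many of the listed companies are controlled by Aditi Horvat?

Aditi holds 84% of Crestway, so Aditi controls Crestway.
Crestway and Aditi together hold 20% + 80% = 100% of Lumen, so Aditi controls Lumen.
No other company's threshold is met.
Aditi controls 2 companies.

2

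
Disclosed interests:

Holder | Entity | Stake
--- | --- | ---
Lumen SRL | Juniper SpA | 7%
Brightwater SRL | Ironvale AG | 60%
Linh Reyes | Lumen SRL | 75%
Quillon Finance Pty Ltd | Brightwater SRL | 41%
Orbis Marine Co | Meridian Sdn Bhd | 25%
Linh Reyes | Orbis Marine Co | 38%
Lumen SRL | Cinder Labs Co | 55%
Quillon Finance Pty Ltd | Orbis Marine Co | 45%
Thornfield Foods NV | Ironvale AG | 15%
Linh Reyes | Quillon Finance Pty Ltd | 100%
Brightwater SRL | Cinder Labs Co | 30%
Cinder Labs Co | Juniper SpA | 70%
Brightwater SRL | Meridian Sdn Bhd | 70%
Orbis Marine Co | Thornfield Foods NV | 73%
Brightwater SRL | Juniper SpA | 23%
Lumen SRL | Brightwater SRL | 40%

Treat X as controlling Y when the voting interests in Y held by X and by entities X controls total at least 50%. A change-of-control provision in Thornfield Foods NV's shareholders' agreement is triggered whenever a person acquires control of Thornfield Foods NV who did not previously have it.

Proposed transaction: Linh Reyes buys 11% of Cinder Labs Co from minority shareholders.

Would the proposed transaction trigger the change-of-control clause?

The purchase changes only Linh's holdings, so Linh is the only person who could newly come to control Thornfield.
Linh holds 100% of Quillon, so Linh controls Quillon.
Quillon and Linh together hold 45% + 38% = 83% of Orbis, so Linh controls Orbis.
Orbis holds 73% of Thornfield, so Linh controls Thornfield.
So Linh already controls Thornfield before the transaction.
After the purchase, Linh holds 11% of Cinder directly.
Linh controlled Thornfield already, so this is not a new person acquiring control; every other person's position is unchanged or reduced.
No new person acquires control, so the clause is not triggered.

No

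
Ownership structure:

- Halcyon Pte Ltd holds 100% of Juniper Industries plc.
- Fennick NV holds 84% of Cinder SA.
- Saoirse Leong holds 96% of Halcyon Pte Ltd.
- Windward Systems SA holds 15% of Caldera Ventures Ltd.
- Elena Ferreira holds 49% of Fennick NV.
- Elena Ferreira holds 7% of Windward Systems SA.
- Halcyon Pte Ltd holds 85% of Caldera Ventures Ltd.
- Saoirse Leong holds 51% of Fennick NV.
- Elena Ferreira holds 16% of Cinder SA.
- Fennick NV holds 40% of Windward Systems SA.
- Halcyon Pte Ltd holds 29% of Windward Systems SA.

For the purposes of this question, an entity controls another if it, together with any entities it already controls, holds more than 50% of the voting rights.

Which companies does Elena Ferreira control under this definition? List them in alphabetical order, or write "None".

None

Elena's largest direct stake is 49% in Fennick, which does not meet the threshold.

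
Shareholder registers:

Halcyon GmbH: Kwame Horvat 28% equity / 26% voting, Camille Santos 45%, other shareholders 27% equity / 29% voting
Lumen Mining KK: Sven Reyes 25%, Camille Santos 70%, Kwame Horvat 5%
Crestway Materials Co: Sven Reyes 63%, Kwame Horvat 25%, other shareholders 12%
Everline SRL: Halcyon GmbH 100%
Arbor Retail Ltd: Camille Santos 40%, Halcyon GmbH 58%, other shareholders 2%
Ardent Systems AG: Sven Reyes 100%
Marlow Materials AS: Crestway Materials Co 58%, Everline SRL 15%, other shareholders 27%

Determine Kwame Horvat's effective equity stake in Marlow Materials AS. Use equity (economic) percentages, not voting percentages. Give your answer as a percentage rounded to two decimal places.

18.70%

Kwame reaches Marlow along 2 paths.
Via Crestway: 25% × 58% = 14.5%.
Via Halcyon → Everline: 28% × 100% × 15% = 4.2%.
Total: 14.5% + 4.2% = 18.7%.
Rounded: 18.70%.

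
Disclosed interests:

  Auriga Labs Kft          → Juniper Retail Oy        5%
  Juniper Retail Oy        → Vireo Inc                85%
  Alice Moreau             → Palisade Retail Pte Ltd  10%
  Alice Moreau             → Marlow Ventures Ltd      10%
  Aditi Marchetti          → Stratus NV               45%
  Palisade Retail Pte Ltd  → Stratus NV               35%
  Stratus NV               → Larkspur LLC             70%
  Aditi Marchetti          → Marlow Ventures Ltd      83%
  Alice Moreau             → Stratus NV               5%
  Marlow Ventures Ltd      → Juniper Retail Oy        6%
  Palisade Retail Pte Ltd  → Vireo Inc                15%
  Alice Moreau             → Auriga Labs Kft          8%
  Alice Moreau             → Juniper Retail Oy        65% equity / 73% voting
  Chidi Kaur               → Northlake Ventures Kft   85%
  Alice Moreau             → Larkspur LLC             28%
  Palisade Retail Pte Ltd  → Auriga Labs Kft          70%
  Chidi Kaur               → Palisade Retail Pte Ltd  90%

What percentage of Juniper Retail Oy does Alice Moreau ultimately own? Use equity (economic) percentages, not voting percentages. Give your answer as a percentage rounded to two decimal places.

66.35%

Alice reaches Juniper along 4 paths.
Via Palisade → Auriga: 10% × 70% × 5% = 0.35%.
Via Auriga: 8% × 5% = 0.4%.
Via Marlow: 10% × 6% = 0.6%.
Direct stake: 65% = 65%.
Total: 0.35% + 0.4% + 0.6% + 65% = 66.35%.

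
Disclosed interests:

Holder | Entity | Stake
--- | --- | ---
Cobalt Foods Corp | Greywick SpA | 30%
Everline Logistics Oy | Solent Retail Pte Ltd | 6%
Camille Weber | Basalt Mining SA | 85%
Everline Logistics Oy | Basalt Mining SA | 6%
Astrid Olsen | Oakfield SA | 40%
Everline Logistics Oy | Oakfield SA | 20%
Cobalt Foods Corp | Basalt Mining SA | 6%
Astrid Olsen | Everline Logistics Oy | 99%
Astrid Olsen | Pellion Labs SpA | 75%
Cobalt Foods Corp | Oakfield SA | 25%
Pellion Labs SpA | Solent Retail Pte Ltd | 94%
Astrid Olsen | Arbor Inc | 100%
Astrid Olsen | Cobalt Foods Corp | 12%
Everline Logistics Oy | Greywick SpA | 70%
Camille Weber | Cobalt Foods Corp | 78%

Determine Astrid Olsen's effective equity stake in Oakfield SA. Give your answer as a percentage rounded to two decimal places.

Astrid reaches Oakfield along 3 paths.
Via Everline: 99% × 20% = 19.8%.
Via Cobalt: 12% × 25% = 3%.
Direct stake: 40% = 40%.
Total: 19.8% + 3% + 40% = 62.8%.
Rounded: 62.80%.

62.80%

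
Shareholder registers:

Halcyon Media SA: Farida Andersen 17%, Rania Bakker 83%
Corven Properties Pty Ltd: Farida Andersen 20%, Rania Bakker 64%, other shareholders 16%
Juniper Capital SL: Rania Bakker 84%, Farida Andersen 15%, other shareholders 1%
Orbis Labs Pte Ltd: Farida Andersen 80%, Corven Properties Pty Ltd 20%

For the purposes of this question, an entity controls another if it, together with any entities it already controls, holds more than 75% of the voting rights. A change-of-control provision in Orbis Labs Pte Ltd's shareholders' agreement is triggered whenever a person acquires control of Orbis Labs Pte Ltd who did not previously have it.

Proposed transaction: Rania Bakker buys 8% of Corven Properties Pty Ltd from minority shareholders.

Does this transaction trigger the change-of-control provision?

No

The purchase changes only Rania's holdings, so Rania is the only person who could newly come to control Orbis.
Rania holds 83% of Halcyon, so Rania controls Halcyon.
Rania holds 84% of Juniper, so Rania controls Juniper.
Neither Rania nor any entity Rania controls holds any voting interest in Orbis.
So before the transaction, Rania does not control Orbis.
After the purchase, Rania's direct stake in Corven rises to 64% + 8% = 72%.
Rania's side now holds 72% of Corven, not > 75%, so Rania still does not control Corven.
After the transaction, neither Rania nor any entity Rania controls holds a voting interest in Orbis, so Rania still does not control it.
No new person acquires control, so the clause is not triggered.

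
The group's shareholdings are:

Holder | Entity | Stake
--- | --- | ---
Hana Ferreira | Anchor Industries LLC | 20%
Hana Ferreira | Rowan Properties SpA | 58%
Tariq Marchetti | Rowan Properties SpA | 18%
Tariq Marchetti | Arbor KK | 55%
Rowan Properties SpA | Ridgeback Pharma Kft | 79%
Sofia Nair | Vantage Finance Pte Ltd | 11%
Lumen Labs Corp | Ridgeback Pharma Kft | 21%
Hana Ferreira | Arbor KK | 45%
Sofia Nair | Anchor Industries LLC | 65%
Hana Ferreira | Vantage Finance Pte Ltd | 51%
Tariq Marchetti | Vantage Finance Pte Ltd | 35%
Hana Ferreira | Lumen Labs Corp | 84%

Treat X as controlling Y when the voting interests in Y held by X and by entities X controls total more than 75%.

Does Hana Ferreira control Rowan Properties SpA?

No

Hana holds 84% of Lumen, so Hana controls Lumen.
In Rowan, Hana's side holds only 58%, not > 75%.
So Hana does not control Rowan.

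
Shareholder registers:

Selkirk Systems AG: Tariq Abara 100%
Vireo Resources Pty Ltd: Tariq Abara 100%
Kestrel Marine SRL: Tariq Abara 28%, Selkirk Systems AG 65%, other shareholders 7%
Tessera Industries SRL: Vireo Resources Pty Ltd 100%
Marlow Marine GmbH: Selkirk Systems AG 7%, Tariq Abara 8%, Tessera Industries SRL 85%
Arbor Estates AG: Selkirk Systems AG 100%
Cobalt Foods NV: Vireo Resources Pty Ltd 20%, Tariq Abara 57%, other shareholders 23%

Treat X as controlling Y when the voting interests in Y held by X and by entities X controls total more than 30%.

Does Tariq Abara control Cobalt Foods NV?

Tariq holds 100% of Vireo, so Tariq controls Vireo.
Vireo and Tariq together hold 20% + 57% = 77% of Cobalt, so Tariq controls Cobalt.

Yes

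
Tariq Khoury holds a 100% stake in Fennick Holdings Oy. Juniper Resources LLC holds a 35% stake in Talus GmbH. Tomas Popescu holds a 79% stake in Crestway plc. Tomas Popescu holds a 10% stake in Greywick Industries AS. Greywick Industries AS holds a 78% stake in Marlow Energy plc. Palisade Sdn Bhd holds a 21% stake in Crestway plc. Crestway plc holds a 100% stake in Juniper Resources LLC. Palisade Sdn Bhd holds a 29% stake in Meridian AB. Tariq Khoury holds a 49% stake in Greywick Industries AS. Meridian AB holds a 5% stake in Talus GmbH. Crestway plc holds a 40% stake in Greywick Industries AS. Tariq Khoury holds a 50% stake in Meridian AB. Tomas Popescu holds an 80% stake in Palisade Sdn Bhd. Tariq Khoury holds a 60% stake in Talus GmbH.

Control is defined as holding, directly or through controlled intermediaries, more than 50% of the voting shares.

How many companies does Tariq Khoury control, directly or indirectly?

Tariq holds 60% of Talus, so Tariq controls Talus.
Tariq holds 100% of Fennick, so Tariq controls Fennick.
No other company's threshold is met.
Tariq controls 2 companies.

2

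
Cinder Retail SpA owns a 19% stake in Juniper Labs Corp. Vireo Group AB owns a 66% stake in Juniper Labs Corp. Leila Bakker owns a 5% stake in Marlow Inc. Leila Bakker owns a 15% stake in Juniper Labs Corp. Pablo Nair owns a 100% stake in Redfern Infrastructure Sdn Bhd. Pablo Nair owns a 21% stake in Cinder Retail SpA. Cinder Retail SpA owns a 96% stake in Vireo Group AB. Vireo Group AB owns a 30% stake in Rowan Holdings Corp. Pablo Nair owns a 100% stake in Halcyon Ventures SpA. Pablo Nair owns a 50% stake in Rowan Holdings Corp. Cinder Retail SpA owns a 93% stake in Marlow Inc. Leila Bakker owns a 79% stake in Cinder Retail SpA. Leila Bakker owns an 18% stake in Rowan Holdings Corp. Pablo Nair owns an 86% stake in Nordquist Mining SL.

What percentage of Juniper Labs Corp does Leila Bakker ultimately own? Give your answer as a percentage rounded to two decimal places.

80.06%

Leila reaches Juniper along 3 paths.
Via Cinder: 79% × 19% = 15.01%.
Direct stake: 15% = 15%.
Via Cinder → Vireo: 79% × 96% × 66% = 50.0544%.
Total: 15.01% + 15% + 50.0544% = 80.0644%.
Rounded: 80.06%.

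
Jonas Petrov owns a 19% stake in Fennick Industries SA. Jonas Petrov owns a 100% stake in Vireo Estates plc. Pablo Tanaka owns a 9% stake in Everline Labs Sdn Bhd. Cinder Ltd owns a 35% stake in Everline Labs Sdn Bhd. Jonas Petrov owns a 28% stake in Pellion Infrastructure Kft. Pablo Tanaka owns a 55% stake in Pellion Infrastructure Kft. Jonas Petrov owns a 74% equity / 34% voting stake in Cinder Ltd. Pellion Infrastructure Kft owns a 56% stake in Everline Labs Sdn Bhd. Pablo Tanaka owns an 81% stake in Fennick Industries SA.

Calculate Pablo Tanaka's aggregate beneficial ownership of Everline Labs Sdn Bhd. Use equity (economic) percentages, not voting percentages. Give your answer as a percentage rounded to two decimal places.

Pablo reaches Everline along 2 paths.
Direct stake: 9% = 9%.
Via Pellion: 55% × 56% = 30.8%.
Total: 9% + 30.8% = 39.8%.
Rounded: 39.80%.

39.80%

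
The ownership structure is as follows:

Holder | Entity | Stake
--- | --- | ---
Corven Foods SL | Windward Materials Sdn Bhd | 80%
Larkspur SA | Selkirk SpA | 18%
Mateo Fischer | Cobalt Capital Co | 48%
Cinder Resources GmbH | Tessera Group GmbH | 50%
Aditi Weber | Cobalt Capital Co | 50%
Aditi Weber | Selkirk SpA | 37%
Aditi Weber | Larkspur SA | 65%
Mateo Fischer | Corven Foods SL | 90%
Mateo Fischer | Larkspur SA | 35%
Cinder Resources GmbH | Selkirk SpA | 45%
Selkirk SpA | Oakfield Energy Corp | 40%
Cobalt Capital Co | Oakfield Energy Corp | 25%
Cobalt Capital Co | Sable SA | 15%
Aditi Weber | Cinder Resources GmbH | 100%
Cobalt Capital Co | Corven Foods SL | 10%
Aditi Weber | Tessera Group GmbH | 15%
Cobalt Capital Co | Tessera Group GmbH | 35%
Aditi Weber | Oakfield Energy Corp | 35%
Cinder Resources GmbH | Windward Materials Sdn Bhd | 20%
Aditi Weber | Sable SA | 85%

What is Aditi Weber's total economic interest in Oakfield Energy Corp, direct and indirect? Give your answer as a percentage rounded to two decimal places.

Aditi reaches Oakfield along 5 paths.
Direct stake: 35% = 35%.
Via Cobalt: 50% × 25% = 12.5%.
Via Selkirk: 37% × 40% = 14.8%.
Via Cinder → Selkirk: 100% × 45% × 40% = 18%.
Via Larkspur → Selkirk: 65% × 18% × 40% = 4.68%.
Total: 35% + 12.5% + 14.8% + 18% + 4.68% = 84.98%.

84.98%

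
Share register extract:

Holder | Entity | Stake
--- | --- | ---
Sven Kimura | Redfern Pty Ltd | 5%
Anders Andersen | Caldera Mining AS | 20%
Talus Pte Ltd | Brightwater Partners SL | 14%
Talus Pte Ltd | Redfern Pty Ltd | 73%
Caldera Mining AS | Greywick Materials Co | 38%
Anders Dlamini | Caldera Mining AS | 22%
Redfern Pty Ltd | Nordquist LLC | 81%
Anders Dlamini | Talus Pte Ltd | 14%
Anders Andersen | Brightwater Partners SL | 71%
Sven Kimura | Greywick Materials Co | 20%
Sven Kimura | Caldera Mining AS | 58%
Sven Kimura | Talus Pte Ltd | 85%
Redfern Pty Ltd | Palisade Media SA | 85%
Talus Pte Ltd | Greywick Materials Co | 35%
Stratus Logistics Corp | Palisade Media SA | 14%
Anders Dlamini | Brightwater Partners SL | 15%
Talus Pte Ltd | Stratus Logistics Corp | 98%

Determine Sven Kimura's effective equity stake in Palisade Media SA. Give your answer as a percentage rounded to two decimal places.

68.65%

Sven reaches Palisade along 3 paths.
Via Talus → Redfern: 85% × 73% × 85% = 52.7425%.
Via Redfern: 5% × 85% = 4.25%.
Via Talus → Stratus: 85% × 98% × 14% = 11.662%.
Total: 52.7425% + 4.25% + 11.662% = 68.6545%.
Rounded: 68.65%.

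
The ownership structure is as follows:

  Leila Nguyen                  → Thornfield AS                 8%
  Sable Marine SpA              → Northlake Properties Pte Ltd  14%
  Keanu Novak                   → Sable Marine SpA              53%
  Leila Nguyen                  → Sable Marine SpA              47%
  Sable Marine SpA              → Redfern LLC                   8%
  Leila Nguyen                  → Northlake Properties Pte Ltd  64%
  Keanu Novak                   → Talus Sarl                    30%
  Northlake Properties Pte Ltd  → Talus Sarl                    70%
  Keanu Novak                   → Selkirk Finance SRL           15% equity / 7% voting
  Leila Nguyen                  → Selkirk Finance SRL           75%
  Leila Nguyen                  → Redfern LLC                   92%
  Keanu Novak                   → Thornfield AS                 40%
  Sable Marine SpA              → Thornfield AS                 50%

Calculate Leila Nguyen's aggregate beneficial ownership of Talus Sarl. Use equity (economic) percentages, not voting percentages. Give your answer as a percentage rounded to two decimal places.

49.41%

Leila reaches Talus along 2 paths.
Via Sable → Northlake: 47% × 14% × 70% = 4.606%.
Via Northlake: 64% × 70% = 44.8%.
Total: 4.606% + 44.8% = 49.406%.
Rounded: 49.41%.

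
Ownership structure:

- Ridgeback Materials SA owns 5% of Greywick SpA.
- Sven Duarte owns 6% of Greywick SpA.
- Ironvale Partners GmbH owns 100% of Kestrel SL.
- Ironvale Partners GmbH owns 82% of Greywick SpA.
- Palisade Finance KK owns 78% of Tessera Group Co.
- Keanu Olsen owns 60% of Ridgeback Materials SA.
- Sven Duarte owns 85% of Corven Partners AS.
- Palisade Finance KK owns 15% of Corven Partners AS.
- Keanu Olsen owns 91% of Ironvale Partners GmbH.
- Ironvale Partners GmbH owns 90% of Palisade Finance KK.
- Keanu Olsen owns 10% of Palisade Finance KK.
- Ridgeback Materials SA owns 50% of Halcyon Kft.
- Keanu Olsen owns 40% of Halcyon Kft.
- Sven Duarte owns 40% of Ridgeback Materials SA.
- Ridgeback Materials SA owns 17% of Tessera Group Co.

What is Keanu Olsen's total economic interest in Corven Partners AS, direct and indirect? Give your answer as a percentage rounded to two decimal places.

Keanu reaches Corven along 2 paths.
Via Palisade: 10% × 15% = 1.5%.
Via Ironvale → Palisade: 91% × 90% × 15% = 12.285%.
Total: 1.5% + 12.285% = 13.785%.
Rounded: 13.79%.

13.79%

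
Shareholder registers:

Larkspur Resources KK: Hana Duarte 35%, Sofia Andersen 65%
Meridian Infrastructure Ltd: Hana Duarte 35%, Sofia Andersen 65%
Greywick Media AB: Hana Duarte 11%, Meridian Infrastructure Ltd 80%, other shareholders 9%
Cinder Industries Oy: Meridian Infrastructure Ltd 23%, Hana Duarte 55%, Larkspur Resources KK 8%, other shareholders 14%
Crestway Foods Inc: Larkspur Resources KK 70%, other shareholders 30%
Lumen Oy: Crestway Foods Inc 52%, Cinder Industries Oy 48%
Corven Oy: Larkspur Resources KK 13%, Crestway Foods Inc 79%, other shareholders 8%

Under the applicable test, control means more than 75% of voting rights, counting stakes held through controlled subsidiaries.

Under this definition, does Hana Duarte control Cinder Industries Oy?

Hana's largest direct stake is 55% in Cinder, which does not meet the threshold, so Hana controls no company.
In Cinder, Hana's side holds only 55%, not > 75%.
So Hana does not control Cinder.

No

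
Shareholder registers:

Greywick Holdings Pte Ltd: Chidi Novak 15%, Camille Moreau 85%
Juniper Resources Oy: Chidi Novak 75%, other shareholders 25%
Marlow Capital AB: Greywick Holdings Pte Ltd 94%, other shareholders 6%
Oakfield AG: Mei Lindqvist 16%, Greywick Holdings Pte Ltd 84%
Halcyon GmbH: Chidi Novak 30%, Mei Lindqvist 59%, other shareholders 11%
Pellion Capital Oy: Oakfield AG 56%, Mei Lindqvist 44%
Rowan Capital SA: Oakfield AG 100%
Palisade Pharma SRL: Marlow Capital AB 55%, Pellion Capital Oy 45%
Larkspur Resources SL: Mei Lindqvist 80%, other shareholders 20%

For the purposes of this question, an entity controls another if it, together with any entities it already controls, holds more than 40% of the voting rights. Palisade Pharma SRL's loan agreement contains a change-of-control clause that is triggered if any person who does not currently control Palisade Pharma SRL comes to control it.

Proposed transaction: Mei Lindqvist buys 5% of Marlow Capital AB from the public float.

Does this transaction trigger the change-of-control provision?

No

The purchase changes only Mei's holdings, so Mei is the only person who could newly come to control Palisade.
Mei holds 44% of Pellion, so Mei controls Pellion.
Pellion holds 45% of Palisade, so Mei controls Palisade.
So Mei already controls Palisade before the transaction.
After the purchase, Mei holds 5% of Marlow directly.
Mei controlled Palisade already, so this is not a new person acquiring control; every other person's position is unchanged or reduced.
No new person acquires control, so the clause is not triggered.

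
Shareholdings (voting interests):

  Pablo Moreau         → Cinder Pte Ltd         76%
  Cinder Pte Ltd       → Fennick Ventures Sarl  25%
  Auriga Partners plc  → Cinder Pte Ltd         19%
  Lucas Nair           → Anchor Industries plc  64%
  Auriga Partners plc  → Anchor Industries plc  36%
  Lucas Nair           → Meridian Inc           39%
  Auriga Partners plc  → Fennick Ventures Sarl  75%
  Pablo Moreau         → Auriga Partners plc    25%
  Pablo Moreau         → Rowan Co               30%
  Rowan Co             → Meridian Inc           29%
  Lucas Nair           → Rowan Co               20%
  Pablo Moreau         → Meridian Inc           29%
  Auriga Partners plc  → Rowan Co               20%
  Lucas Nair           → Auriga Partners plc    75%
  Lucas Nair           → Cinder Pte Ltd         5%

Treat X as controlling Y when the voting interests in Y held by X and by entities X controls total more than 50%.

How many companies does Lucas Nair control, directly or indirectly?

3

Lucas holds 75% of Auriga, so Lucas controls Auriga.
Auriga holds 75% of Fennick, so Lucas controls Fennick.
Auriga and Lucas together hold 36% + 64% = 100% of Anchor, so Lucas controls Anchor.
No other company's threshold is met.
Lucas controls 3 companies.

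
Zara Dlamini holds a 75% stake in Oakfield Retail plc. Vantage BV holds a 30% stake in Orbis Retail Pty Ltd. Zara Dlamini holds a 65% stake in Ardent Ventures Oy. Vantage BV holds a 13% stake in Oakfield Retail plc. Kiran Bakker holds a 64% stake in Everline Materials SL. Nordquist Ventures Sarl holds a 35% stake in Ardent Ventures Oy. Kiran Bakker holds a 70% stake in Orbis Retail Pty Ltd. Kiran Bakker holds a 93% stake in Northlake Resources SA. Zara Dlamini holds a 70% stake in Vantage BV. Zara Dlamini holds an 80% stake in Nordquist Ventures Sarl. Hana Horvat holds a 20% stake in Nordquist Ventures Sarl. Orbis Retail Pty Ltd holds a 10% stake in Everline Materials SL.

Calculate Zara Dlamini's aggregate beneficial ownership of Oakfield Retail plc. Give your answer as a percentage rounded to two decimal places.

84.10%

Zara reaches Oakfield along 2 paths.
Via Vantage: 70% × 13% = 9.1%.
Direct stake: 75% = 75%.
Total: 9.1% + 75% = 84.1%.
Rounded: 84.10%.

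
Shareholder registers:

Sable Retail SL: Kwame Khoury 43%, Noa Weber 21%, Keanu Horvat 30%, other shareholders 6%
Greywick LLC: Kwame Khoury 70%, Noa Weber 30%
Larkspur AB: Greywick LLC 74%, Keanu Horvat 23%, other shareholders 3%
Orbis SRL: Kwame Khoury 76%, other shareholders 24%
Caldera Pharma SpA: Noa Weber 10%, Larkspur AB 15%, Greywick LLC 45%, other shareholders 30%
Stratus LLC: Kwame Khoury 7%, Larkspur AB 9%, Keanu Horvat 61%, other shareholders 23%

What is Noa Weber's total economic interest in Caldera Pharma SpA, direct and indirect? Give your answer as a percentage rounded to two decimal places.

Noa reaches Caldera along 3 paths.
Direct stake: 10% = 10%.
Via Greywick → Larkspur: 30% × 74% × 15% = 3.33%.
Via Greywick: 30% × 45% = 13.5%.
Total: 10% + 3.33% + 13.5% = 26.83%.

26.83%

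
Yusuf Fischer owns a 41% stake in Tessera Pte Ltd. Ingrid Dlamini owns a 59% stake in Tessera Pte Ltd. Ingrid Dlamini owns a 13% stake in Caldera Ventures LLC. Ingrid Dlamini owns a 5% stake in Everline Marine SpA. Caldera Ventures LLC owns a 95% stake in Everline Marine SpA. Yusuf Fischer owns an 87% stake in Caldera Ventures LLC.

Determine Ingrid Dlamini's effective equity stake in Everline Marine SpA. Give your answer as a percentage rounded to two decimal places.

17.35%

Ingrid reaches Everline along 2 paths.
Via Caldera: 13% × 95% = 12.35%.
Direct stake: 5% = 5%.
Total: 12.35% + 5% = 17.35%.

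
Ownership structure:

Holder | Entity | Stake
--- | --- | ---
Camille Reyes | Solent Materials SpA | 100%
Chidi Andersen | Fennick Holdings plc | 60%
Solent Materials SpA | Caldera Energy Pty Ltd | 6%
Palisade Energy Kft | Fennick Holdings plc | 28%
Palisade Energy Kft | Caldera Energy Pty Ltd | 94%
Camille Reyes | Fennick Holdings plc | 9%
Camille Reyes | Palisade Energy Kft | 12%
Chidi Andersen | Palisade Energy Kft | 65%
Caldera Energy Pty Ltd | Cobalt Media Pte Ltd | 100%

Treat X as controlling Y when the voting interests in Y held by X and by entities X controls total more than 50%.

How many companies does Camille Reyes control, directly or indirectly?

Camille holds 100% of Solent, so Camille controls Solent.
No other company's threshold is met.
Camille controls 1 company.

1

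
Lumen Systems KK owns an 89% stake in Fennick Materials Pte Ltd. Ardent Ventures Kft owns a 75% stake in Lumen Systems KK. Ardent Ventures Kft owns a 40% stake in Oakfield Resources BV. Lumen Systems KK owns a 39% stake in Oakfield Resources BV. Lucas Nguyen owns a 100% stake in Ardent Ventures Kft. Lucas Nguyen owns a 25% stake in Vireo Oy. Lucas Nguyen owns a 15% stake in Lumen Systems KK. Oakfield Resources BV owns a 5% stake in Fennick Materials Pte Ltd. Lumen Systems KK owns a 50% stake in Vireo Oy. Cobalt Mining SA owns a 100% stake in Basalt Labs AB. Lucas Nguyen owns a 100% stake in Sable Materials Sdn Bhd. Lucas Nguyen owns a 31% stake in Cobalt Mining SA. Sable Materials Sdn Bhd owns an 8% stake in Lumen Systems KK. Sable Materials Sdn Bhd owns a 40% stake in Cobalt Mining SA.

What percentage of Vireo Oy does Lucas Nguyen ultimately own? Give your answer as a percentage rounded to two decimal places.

Lucas reaches Vireo along 4 paths.
Via Ardent → Lumen: 100% × 75% × 50% = 37.5%.
Via Sable → Lumen: 100% × 8% × 50% = 4%.
Via Lumen: 15% × 50% = 7.5%.
Direct stake: 25% = 25%.
Total: 37.5% + 4% + 7.5% + 25% = 74%.
Rounded: 74.00%.

74.00%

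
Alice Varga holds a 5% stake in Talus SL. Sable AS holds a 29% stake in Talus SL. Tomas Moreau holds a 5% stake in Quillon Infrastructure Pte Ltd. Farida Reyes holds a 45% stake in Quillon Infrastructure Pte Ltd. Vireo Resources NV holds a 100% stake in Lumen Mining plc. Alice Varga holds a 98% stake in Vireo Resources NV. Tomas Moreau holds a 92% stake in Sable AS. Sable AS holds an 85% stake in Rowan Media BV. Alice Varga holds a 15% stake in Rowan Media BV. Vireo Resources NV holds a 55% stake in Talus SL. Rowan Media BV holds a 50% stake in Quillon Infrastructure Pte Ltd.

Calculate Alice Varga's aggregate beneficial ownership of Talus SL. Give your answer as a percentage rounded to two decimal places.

58.90%

Alice reaches Talus along 2 paths.
Direct stake: 5% = 5%.
Via Vireo: 98% × 55% = 53.9%.
Total: 5% + 53.9% = 58.9%.
Rounded: 58.90%.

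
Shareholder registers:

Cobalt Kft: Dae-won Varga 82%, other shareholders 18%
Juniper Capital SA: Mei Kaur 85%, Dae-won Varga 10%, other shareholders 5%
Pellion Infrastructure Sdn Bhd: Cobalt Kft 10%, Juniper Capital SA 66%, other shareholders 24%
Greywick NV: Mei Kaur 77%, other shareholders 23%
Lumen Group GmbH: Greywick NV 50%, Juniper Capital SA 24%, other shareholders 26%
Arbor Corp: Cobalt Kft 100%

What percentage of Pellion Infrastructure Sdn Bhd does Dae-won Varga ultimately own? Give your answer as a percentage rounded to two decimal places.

14.80%

Dae-won reaches Pellion along 2 paths.
Via Cobalt: 82% × 10% = 8.2%.
Via Juniper: 10% × 66% = 6.6%.
Total: 8.2% + 6.6% = 14.8%.
Rounded: 14.80%.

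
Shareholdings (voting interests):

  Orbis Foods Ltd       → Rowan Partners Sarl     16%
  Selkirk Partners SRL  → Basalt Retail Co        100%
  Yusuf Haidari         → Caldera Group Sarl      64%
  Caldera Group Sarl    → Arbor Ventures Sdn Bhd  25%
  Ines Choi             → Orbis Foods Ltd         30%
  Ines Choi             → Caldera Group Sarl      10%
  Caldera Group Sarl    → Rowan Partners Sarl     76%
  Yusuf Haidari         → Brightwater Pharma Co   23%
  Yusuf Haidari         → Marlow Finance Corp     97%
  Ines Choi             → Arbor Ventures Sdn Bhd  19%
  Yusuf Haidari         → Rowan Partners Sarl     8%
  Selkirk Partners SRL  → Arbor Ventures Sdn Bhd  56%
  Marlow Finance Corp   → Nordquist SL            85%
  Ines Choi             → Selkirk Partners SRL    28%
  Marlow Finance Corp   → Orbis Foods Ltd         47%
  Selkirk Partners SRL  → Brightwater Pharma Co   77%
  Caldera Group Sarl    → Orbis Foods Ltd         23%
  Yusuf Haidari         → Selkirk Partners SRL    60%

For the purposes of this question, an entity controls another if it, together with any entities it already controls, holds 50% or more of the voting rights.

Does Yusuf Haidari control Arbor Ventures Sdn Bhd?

Yes

Yusuf holds 60% of Selkirk, so Yusuf controls Selkirk.
Yusuf holds 64% of Caldera, so Yusuf controls Caldera.
Caldera and Selkirk together hold 25% + 56% = 81% of Arbor, so Yusuf controls Arbor.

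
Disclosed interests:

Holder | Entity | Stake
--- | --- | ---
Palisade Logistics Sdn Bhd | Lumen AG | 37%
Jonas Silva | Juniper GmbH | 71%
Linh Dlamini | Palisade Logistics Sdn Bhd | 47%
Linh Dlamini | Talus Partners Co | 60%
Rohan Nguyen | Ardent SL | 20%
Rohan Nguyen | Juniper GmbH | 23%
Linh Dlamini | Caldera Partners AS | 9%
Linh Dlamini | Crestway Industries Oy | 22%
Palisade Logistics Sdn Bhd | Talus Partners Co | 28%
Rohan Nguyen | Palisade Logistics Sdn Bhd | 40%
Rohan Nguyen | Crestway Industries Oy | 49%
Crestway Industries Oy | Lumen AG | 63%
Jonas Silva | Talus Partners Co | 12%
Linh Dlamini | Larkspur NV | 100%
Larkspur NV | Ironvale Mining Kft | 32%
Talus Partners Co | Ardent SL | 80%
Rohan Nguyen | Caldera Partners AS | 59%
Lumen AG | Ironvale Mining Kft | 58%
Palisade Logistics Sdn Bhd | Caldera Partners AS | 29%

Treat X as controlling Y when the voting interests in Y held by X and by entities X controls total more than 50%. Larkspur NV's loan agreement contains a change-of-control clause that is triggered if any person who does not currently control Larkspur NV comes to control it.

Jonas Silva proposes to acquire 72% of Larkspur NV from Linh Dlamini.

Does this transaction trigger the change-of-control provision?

Yes

The purchase adds only to Jonas's holdings (Linh's stake shrinks), so Jonas is the only person who could newly come to control Larkspur.
Jonas holds 71% of Juniper, so Jonas controls Juniper.
Neither Jonas nor any entity Jonas controls holds any voting interest in Larkspur.
So before the transaction, Jonas does not control Larkspur.
After the purchase, Jonas holds 72% of Larkspur directly, and Linh's stake falls to 28%.
Jonas holds 72% of Larkspur, so Jonas controls Larkspur.
Jonas did not control Larkspur before and does after, so the clause is triggered.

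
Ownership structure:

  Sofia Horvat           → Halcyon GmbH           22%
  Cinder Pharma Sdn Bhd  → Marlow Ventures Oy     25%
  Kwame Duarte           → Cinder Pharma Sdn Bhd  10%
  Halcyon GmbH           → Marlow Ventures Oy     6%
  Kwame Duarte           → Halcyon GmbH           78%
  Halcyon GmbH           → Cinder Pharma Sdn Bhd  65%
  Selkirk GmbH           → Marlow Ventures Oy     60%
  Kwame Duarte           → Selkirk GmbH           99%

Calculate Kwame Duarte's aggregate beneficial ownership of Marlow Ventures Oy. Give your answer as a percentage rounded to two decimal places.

79.26%

Kwame reaches Marlow along 4 paths.
Via Selkirk: 99% × 60% = 59.4%.
Via Cinder: 10% × 25% = 2.5%.
Via Halcyon → Cinder: 78% × 65% × 25% = 12.675%.
Via Halcyon: 78% × 6% = 4.68%.
Total: 59.4% + 2.5% + 12.675% + 4.68% = 79.255%.
Rounded: 79.26%.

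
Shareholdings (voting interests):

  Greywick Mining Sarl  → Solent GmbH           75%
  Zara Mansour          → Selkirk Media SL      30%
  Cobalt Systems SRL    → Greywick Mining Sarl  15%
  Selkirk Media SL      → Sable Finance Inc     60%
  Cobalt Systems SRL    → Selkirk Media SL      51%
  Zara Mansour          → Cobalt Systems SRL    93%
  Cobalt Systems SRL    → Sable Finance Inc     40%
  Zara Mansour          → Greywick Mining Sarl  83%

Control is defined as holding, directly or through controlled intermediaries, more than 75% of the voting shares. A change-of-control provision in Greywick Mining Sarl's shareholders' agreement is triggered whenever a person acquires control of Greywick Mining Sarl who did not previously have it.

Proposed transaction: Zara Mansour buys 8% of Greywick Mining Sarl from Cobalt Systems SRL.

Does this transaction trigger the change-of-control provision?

No

The purchase adds only to Zara's holdings (Cobalt's stake shrinks), so Zara is the only person who could newly come to control Greywick.
Zara holds 93% of Cobalt, so Zara controls Cobalt.
Cobalt and Zara together hold 15% + 83% = 98% of Greywick, so Zara controls Greywick.
So Zara already controls Greywick before the transaction.
After the purchase, Zara's direct stake in Greywick rises to 83% + 8% = 91%, and Cobalt's stake falls to 7%.
Zara controlled Greywick already, so this is not a new person acquiring control; every other person's position is unchanged or reduced.
No new person acquires control, so the clause is not triggered.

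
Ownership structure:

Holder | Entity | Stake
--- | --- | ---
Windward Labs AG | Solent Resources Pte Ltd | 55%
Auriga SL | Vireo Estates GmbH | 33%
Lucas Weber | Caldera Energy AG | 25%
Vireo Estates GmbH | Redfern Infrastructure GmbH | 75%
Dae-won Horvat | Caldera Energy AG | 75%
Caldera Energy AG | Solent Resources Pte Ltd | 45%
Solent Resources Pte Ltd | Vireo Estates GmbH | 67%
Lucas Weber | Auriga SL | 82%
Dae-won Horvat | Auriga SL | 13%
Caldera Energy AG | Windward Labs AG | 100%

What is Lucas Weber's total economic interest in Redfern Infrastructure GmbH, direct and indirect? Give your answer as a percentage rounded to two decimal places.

32.86%

Lucas reaches Redfern along 3 paths.
Via Auriga → Vireo: 82% × 33% × 75% = 20.295%.
Via Caldera → Solent → Vireo: 25% × 45% × 67% × 75% = 5.653125%.
Via Caldera → Windward → Solent → Vireo: 25% × 100% × 55% × 67% × 75% = 6.909375%.
Total: 20.295% + 5.653125% + 6.909375% = 32.8575%.
Rounded: 32.86%.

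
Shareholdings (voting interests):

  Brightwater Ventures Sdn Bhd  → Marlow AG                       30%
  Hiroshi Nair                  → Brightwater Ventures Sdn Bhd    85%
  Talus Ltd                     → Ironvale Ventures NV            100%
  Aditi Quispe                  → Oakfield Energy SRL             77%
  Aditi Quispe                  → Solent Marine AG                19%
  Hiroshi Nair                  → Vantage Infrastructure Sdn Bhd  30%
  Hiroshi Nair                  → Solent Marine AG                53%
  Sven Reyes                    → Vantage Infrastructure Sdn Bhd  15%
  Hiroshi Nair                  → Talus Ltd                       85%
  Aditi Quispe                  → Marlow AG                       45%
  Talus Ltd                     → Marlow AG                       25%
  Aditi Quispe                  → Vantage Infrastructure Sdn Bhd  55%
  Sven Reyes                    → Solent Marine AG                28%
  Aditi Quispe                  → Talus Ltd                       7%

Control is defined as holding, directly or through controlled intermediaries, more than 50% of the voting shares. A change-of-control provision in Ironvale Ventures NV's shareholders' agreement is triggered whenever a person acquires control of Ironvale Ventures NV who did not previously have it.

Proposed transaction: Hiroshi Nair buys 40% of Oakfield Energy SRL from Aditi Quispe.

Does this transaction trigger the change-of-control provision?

No

The purchase adds only to Hiroshi's holdings (Aditi's stake shrinks), so Hiroshi is the only person who could newly come to control Ironvale.
Hiroshi holds 85% of Talus, so Hiroshi controls Talus.
Talus holds 100% of Ironvale, so Hiroshi controls Ironvale.
So Hiroshi already controls Ironvale before the transaction.
After the purchase, Hiroshi holds 40% of Oakfield directly, and Aditi's stake falls to 37%.
Hiroshi controlled Ironvale already, so this is not a new person acquiring control; every other person's position is unchanged or reduced.
No new person acquires control, so the clause is not triggered.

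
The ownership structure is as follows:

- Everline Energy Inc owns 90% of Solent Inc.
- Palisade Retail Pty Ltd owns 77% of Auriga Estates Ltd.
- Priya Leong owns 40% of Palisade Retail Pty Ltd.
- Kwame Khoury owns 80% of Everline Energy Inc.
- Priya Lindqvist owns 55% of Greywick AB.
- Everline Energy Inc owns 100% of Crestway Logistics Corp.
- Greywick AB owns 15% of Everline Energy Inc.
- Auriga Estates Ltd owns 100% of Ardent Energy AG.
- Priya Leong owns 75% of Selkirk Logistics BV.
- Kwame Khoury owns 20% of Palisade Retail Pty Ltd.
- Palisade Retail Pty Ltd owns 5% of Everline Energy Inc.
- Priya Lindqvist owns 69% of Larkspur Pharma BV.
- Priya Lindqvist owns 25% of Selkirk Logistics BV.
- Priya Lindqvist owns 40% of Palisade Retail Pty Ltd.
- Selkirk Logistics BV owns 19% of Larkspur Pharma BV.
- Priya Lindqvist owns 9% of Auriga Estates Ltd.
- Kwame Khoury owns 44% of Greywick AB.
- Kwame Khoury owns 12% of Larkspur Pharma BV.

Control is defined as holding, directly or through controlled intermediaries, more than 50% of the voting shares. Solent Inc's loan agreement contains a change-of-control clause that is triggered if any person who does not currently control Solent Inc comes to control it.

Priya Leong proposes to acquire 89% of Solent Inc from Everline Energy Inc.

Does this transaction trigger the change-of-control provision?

The purchase adds only to Priya Leong's holdings (Everline's stake shrinks), so Priya Leong is the only person who could newly come to control Solent.
Priya Leong holds 75% of Selkirk, so Priya Leong controls Selkirk.
Neither Priya Leong nor any entity Priya Leong controls holds any voting interest in Solent.
So before the transaction, Priya Leong does not control Solent.
After the purchase, Priya Leong holds 89% of Solent directly, and Everline's stake falls to 1%.
Priya Leong holds 89% of Solent, so Priya Leong controls Solent.
Priya Leong did not control Solent before and does after, so the clause is triggered.

Yes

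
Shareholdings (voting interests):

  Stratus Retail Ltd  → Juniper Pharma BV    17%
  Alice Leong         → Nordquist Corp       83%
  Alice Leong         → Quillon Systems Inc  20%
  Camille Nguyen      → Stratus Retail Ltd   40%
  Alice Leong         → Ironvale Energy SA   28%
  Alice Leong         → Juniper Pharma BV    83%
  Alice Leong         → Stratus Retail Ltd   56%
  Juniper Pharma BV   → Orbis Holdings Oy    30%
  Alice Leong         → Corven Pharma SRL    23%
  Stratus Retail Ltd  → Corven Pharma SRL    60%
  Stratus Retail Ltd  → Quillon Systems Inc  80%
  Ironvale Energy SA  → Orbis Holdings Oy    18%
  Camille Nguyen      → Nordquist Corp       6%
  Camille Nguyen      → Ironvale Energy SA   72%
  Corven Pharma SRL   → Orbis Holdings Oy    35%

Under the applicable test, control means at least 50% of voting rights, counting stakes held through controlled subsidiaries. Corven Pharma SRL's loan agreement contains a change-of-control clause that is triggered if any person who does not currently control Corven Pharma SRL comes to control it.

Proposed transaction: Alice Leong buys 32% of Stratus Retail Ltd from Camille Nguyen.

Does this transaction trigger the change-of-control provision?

No

The purchase adds only to Alice's holdings (Camille's stake shrinks), so Alice is the only person who could newly come to control Corven.
Alice holds 56% of Stratus, so Alice controls Stratus.
Stratus and Alice together hold 60% + 23% = 83% of Corven, so Alice controls Corven.
So Alice already controls Corven before the transaction.
After the purchase, Alice's direct stake in Stratus rises to 56% + 32% = 88%, and Camille's stake falls to 8%.
Alice controlled Corven already, so this is not a new person acquiring control; every other person's position is unchanged or reduced.
No new person acquires control, so the clause is not triggered.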